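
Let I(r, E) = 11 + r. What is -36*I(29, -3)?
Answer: -1440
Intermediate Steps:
-36*I(29, -3) = -36*(11 + 29) = -36*40 = -1440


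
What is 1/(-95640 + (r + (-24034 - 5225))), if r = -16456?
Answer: -1/141355 ≈ -7.0744e-6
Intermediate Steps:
1/(-95640 + (r + (-24034 - 5225))) = 1/(-95640 + (-16456 + (-24034 - 5225))) = 1/(-95640 + (-16456 - 29259)) = 1/(-95640 - 45715) = 1/(-141355) = -1/141355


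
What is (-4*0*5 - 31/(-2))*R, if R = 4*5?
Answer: 310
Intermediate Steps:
R = 20
(-4*0*5 - 31/(-2))*R = (-4*0*5 - 31/(-2))*20 = (0*5 - 31*(-1/2))*20 = (0 + 31/2)*20 = (31/2)*20 = 310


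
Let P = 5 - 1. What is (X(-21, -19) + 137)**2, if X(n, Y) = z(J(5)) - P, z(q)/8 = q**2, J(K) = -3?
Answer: 42025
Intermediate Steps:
P = 4
z(q) = 8*q**2
X(n, Y) = 68 (X(n, Y) = 8*(-3)**2 - 1*4 = 8*9 - 4 = 72 - 4 = 68)
(X(-21, -19) + 137)**2 = (68 + 137)**2 = 205**2 = 42025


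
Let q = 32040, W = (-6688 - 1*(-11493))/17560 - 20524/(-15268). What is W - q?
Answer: -429484251951/13405304 ≈ -32038.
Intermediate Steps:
W = 21688209/13405304 (W = (-6688 + 11493)*(1/17560) - 20524*(-1/15268) = 4805*(1/17560) + 5131/3817 = 961/3512 + 5131/3817 = 21688209/13405304 ≈ 1.6179)
W - q = 21688209/13405304 - 1*32040 = 21688209/13405304 - 32040 = -429484251951/13405304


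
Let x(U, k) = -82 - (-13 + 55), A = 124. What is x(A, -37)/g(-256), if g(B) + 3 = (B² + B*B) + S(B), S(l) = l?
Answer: -124/130813 ≈ -0.00094792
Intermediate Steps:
g(B) = -3 + B + 2*B² (g(B) = -3 + ((B² + B*B) + B) = -3 + ((B² + B²) + B) = -3 + (2*B² + B) = -3 + (B + 2*B²) = -3 + B + 2*B²)
x(U, k) = -124 (x(U, k) = -82 - 1*42 = -82 - 42 = -124)
x(A, -37)/g(-256) = -124/(-3 - 256 + 2*(-256)²) = -124/(-3 - 256 + 2*65536) = -124/(-3 - 256 + 131072) = -124/130813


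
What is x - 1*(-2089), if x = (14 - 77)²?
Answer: 6058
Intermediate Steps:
x = 3969 (x = (-63)² = 3969)
x - 1*(-2089) = 3969 - 1*(-2089) = 3969 + 2089 = 6058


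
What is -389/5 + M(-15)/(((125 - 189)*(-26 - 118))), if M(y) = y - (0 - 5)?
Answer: -1792537/23040 ≈ -77.801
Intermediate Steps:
M(y) = 5 + y (M(y) = y - 1*(-5) = y + 5 = 5 + y)
-389/5 + M(-15)/(((125 - 189)*(-26 - 118))) = -389/5 + (5 - 15)/(((125 - 189)*(-26 - 118))) = -389*⅕ - 10/((-64*(-144))) = -389/5 - 10/9216 = -389/5 - 10*1/9216 = -389/5 - 5/4608 = -1792537/23040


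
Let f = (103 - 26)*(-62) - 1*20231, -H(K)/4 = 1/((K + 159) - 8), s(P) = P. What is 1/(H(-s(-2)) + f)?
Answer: -153/3825769 ≈ -3.9992e-5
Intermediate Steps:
H(K) = -4/(151 + K) (H(K) = -4/((K + 159) - 8) = -4/((159 + K) - 8) = -4/(151 + K))
f = -25005 (f = 77*(-62) - 20231 = -4774 - 20231 = -25005)
1/(H(-s(-2)) + f) = 1/(-4/(151 - 1*(-2)) - 25005) = 1/(-4/(151 + 2) - 25005) = 1/(-4/153 - 25005) = 1/(-3825769/153) = -153/3825769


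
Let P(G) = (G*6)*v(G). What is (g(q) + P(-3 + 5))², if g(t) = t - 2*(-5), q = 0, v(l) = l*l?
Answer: 3364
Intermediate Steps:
v(l) = l²
P(G) = 6*G³ (P(G) = (G*6)*G² = (6*G)*G² = 6*G³)
g(t) = 10 + t (g(t) = t + 10 = 10 + t)
(g(q) + P(-3 + 5))² = ((10 + 0) + 6*(-3 + 5)³)² = (10 + 6*2³)² = (10 + 6*8)² = (10 + 48)² = 58² = 3364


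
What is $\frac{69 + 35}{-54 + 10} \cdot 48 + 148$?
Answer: $\frac{380}{11} \approx 34.545$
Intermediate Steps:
$\frac{69 + 35}{-54 + 10} \cdot 48 + 148 = \frac{104}{-44} \cdot 48 + 148 = 104 \left(- \frac{1}{44}\right) 48 + 148 = \left(- \frac{26}{11}\right) 48 + 148 = - \frac{1248}{11} + 148 = \frac{380}{11}$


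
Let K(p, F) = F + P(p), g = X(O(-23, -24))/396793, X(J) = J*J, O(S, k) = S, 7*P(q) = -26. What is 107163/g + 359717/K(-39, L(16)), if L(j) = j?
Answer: 3658183462325/45494 ≈ 8.0410e+7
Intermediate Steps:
P(q) = -26/7 (P(q) = (1/7)*(-26) = -26/7)
X(J) = J**2
g = 529/396793 (g = (-23)**2/396793 = 529*(1/396793) = 529/396793 ≈ 0.0013332)
K(p, F) = -26/7 + F (K(p, F) = F - 26/7 = -26/7 + F)
107163/g + 359717/K(-39, L(16)) = 107163/(529/396793) + 359717/(-26/7 + 16) = 107163*(396793/529) + 359717/(86/7) = 42521528259/529 + 359717*(7/86) = 42521528259/529 + 2518019/86 = 3658183462325/45494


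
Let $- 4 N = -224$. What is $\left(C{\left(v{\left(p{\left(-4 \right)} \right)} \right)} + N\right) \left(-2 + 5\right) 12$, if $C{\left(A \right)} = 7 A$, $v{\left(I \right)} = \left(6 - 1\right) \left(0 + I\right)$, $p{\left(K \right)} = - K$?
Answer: $7056$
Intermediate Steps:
$N = 56$ ($N = \left(- \frac{1}{4}\right) \left(-224\right) = 56$)
$v{\left(I \right)} = 5 I$
$\left(C{\left(v{\left(p{\left(-4 \right)} \right)} \right)} + N\right) \left(-2 + 5\right) 12 = \left(7 \cdot 5 \left(\left(-1\right) \left(-4\right)\right) + 56\right) \left(-2 + 5\right) 12 = \left(7 \cdot 5 \cdot 4 + 56\right) 3 \cdot 12 = \left(7 \cdot 20 + 56\right) 36 = \left(140 + 56\right) 36 = 196 \cdot 36 = 7056$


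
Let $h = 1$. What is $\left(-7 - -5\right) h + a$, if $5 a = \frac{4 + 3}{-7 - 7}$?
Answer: $- \frac{21}{10} \approx -2.1$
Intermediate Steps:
$a = - \frac{1}{10}$ ($a = \frac{\left(4 + 3\right) \frac{1}{-7 - 7}}{5} = \frac{7 \frac{1}{-14}}{5} = \frac{7 \left(- \frac{1}{14}\right)}{5} = \frac{1}{5} \left(- \frac{1}{2}\right) = - \frac{1}{10} \approx -0.1$)
$\left(-7 - -5\right) h + a = \left(-7 - -5\right) 1 - \frac{1}{10} = \left(-7 + 5\right) 1 - \frac{1}{10} = \left(-2\right) 1 - \frac{1}{10} = -2 - \frac{1}{10} = - \frac{21}{10}$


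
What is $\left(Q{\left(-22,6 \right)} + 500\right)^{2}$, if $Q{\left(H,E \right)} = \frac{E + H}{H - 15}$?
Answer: $\frac{342842256}{1369} \approx 2.5043 \cdot 10^{5}$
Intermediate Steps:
$Q{\left(H,E \right)} = \frac{E + H}{-15 + H}$
$\left(Q{\left(-22,6 \right)} + 500\right)^{2} = \left(\frac{6 - 22}{-15 - 22} + 500\right)^{2} = \left(\frac{1}{-37} \left(-16\right) + 500\right)^{2} = \left(\left(- \frac{1}{37}\right) \left(-16\right) + 500\right)^{2} = \left(\frac{16}{37} + 500\right)^{2} = \left(\frac{18516}{37}\right)^{2} = \frac{342842256}{1369}$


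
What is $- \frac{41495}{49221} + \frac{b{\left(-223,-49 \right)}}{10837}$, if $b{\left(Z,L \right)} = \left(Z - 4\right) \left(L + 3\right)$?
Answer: $\frac{64284367}{533407977} \approx 0.12052$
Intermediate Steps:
$b{\left(Z,L \right)} = \left(-4 + Z\right) \left(3 + L\right)$
$- \frac{41495}{49221} + \frac{b{\left(-223,-49 \right)}}{10837} = - \frac{41495}{49221} + \frac{-12 - -196 + 3 \left(-223\right) - -10927}{10837} = \left(-41495\right) \frac{1}{49221} + \left(-12 + 196 - 669 + 10927\right) \frac{1}{10837} = - \frac{41495}{49221} + 10442 \cdot \frac{1}{10837} = - \frac{41495}{49221} + \frac{10442}{10837} = \frac{64284367}{533407977}$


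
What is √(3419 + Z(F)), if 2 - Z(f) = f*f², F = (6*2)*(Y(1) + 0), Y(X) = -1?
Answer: √5149 ≈ 71.757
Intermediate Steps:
F = -12 (F = (6*2)*(-1 + 0) = 12*(-1) = -12)
Z(f) = 2 - f³ (Z(f) = 2 - f*f² = 2 - f³)
√(3419 + Z(F)) = √(3419 + (2 - 1*(-12)³)) = √(3419 + (2 - 1*(-1728))) = √(3419 + (2 + 1728)) = √(3419 + 1730) = √5149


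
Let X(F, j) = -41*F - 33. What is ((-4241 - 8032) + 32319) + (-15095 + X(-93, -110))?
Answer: 8731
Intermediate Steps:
X(F, j) = -33 - 41*F
((-4241 - 8032) + 32319) + (-15095 + X(-93, -110)) = ((-4241 - 8032) + 32319) + (-15095 + (-33 - 41*(-93))) = (-12273 + 32319) + (-15095 + (-33 + 3813)) = 20046 + (-15095 + 3780) = 20046 - 11315 = 8731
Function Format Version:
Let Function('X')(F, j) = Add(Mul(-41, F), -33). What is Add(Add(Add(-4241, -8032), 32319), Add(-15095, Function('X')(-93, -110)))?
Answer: 8731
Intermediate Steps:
Function('X')(F, j) = Add(-33, Mul(-41, F))
Add(Add(Add(-4241, -8032), 32319), Add(-15095, Function('X')(-93, -110))) = Add(Add(Add(-4241, -8032), 32319), Add(-15095, Add(-33, Mul(-41, -93)))) = Add(Add(-12273, 32319), Add(-15095, Add(-33, 3813))) = Add(20046, Add(-15095, 3780)) = Add(20046, -11315) = 8731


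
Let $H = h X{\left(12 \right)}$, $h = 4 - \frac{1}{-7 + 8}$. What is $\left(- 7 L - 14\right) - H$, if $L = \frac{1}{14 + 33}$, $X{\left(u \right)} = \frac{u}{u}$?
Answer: $- \frac{806}{47} \approx -17.149$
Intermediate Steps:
$X{\left(u \right)} = 1$
$h = 3$ ($h = 4 - 1^{-1} = 4 - 1 = 3$)
$L = \frac{1}{47} \approx 0.021277$
$H = 3$ ($H = 3 \cdot 1 = 3$)
$\left(- 7 L - 14\right) - H = \left(\left(-7\right) \frac{1}{47} - 14\right) - 3 = \left(- \frac{7}{47} - 14\right) - 3 = - \frac{665}{47} - 3 = - \frac{806}{47}$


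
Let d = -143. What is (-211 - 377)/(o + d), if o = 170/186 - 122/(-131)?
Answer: 1790901/429922 ≈ 4.1656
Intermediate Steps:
o = 22481/12183 (o = 170*(1/186) - 122*(-1/131) = 85/93 + 122/131 = 22481/12183 ≈ 1.8453)
(-211 - 377)/(o + d) = (-211 - 377)/(22481/12183 - 143) = -588/(-1719688/12183) = -588*(-12183/1719688) = 1790901/429922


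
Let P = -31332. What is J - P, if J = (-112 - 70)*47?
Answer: 22778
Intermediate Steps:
J = -8554 (J = -182*47 = -8554)
J - P = -8554 - 1*(-31332) = -8554 + 31332 = 22778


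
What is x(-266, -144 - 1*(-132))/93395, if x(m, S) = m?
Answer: -266/93395 ≈ -0.0028481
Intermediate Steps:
x(-266, -144 - 1*(-132))/93395 = -266/93395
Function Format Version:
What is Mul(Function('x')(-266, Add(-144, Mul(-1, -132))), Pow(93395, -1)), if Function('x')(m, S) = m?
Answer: Rational(-266, 93395) ≈ -0.0028481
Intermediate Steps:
Mul(Function('x')(-266, Add(-144, Mul(-1, -132))), Pow(93395, -1)) = Mul(-266, Pow(93395, -1)) = Mul(-266, Rational(1, 93395)) = Rational(-266, 93395)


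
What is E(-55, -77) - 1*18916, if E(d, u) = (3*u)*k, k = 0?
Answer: -18916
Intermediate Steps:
E(d, u) = 0 (E(d, u) = (3*u)*0 = 0)
E(-55, -77) - 1*18916 = 0 - 1*18916 = 0 - 18916 = -18916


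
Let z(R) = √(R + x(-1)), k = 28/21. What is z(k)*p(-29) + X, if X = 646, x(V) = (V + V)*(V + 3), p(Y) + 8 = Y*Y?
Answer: 646 + 1666*I*√6/3 ≈ 646.0 + 1360.3*I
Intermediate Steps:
k = 4/3 (k = 28*(1/21) = 4/3 ≈ 1.3333)
p(Y) = -8 + Y² (p(Y) = -8 + Y*Y = -8 + Y²)
x(V) = 2*V*(3 + V) (x(V) = (2*V)*(3 + V) = 2*V*(3 + V))
z(R) = √(-4 + R) (z(R) = √(R + 2*(-1)*(3 - 1)) = √(R + 2*(-1)*2) = √(R - 4) = √(-4 + R))
z(k)*p(-29) + X = √(-4 + 4/3)*(-8 + (-29)²) + 646 = √(-8/3)*(-8 + 841) + 646 = (2*I*√6/3)*833 + 646 = 1666*I*√6/3 + 646 = 646 + 1666*I*√6/3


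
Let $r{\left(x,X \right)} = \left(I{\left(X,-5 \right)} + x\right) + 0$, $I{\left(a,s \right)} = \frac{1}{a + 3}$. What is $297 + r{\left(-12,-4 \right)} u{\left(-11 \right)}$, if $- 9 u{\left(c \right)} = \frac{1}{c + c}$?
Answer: $\frac{58793}{198} \approx 296.93$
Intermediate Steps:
$u{\left(c \right)} = - \frac{1}{18 c}$ ($u{\left(c \right)} = - \frac{1}{9 \left(c + c\right)} = - \frac{1}{9 \cdot 2 c} = - \frac{\frac{1}{2} \frac{1}{c}}{9} = - \frac{1}{18 c}$)
$I{\left(a,s \right)} = \frac{1}{3 + a}$
$r{\left(x,X \right)} = x + \frac{1}{3 + X}$ ($r{\left(x,X \right)} = \left(\frac{1}{3 + X} + x\right) + 0 = \left(x + \frac{1}{3 + X}\right) + 0 = x + \frac{1}{3 + X}$)
$297 + r{\left(-12,-4 \right)} u{\left(-11 \right)} = 297 + \frac{1 - 12 \left(3 - 4\right)}{3 - 4} \left(- \frac{1}{18 \left(-11\right)}\right) = 297 + \frac{1 - -12}{-1} \left(\left(- \frac{1}{18}\right) \left(- \frac{1}{11}\right)\right) = 297 + - (1 + 12) \frac{1}{198} = 297 + \left(-1\right) 13 \cdot \frac{1}{198} = 297 - \frac{13}{198} = \frac{58793}{198}$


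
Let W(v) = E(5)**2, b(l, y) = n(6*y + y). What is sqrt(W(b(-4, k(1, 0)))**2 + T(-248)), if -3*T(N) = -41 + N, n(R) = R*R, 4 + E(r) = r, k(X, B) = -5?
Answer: 2*sqrt(219)/3 ≈ 9.8658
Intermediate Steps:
E(r) = -4 + r
n(R) = R**2
b(l, y) = 49*y**2 (b(l, y) = (6*y + y)**2 = (7*y)**2 = 49*y**2)
W(v) = 1 (W(v) = (-4 + 5)**2 = 1**2 = 1)
T(N) = 41/3 - N/3 (T(N) = -(-41 + N)/3 = 41/3 - N/3)
sqrt(W(b(-4, k(1, 0)))**2 + T(-248)) = sqrt(1**2 + (41/3 - 1/3*(-248))) = sqrt(1 + (41/3 + 248/3)) = sqrt(1 + 289/3) = sqrt(292/3) = 2*sqrt(219)/3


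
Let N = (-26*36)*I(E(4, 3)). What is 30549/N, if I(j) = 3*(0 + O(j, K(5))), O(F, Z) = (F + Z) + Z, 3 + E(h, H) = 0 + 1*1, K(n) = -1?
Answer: 10183/3744 ≈ 2.7198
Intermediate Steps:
E(h, H) = -2 (E(h, H) = -3 + (0 + 1*1) = -3 + (0 + 1) = -3 + 1 = -2)
O(F, Z) = F + 2*Z
I(j) = -6 + 3*j (I(j) = 3*(0 + (j + 2*(-1))) = 3*(0 + (j - 2)) = 3*(0 + (-2 + j)) = 3*(-2 + j) = -6 + 3*j)
N = 11232 (N = (-26*36)*(-6 + 3*(-2)) = -936*(-6 - 6) = -936*(-12) = 11232)
30549/N = 30549/11232 = 30549*(1/11232) = 10183/3744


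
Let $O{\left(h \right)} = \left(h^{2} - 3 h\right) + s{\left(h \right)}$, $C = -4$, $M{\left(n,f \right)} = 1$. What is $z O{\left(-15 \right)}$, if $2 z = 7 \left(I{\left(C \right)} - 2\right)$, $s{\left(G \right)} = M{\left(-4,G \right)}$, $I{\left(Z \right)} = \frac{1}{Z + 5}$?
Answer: $- \frac{1897}{2} \approx -948.5$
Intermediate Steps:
$I{\left(Z \right)} = \frac{1}{5 + Z}$
$s{\left(G \right)} = 1$
$O{\left(h \right)} = 1 + h^{2} - 3 h$ ($O{\left(h \right)} = \left(h^{2} - 3 h\right) + 1 = 1 + h^{2} - 3 h$)
$z = - \frac{7}{2}$ ($z = \frac{7 \left(\frac{1}{5 - 4} - 2\right)}{2} = \frac{7 \left(1^{-1} - 2\right)}{2} = \frac{7 \left(1 - 2\right)}{2} = \frac{7 \left(-1\right)}{2} = \frac{1}{2} \left(-7\right) = - \frac{7}{2} \approx -3.5$)
$z O{\left(-15 \right)} = - \frac{7 \left(1 + \left(-15\right)^{2} - -45\right)}{2} = - \frac{7 \left(1 + 225 + 45\right)}{2} = \left(- \frac{7}{2}\right) 271 = - \frac{1897}{2}$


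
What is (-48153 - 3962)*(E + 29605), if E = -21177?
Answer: -439225220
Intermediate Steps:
(-48153 - 3962)*(E + 29605) = (-48153 - 3962)*(-21177 + 29605) = -52115*8428 = -439225220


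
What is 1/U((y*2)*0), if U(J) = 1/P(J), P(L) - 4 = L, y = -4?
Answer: 4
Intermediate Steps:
P(L) = 4 + L
U(J) = 1/(4 + J)
1/U((y*2)*0) = 1/(1/(4 - 4*2*0)) = 1/(1/(4 - 8*0)) = 1/(1/(4 + 0)) = 1/(1/4) = 1/(¼) = 4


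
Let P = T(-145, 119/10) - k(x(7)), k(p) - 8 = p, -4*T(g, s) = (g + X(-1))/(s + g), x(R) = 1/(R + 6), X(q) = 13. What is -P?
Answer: 13095/1573 ≈ 8.3249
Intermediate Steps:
x(R) = 1/(6 + R)
T(g, s) = -(13 + g)/(4*(g + s)) (T(g, s) = -(g + 13)/(4*(s + g)) = -(13 + g)/(4*(g + s)))
k(p) = 8 + p
P = -13095/1573 (P = (-13 - 1*(-145))/(4*(-145 + 119/10)) - (8 + 1/(6 + 7)) = (-13 + 145)/(4*(-145 + 119*(1/10))) - (8 + 1/13) = (1/4)*132/(-145 + 119/10) - (8 + 1/13) = (1/4)*132/(-1331/10) - 1*105/13 = (1/4)*(-10/1331)*132 - 105/13 = -30/121 - 105/13 = -13095/1573 ≈ -8.3249)
-P = -1*(-13095/1573) = 13095/1573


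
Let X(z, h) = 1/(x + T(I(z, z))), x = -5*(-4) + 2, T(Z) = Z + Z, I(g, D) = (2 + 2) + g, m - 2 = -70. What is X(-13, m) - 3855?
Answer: -15419/4 ≈ -3854.8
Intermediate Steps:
m = -68 (m = 2 - 70 = -68)
I(g, D) = 4 + g
T(Z) = 2*Z
x = 22 (x = 20 + 2 = 22)
X(z, h) = 1/(30 + 2*z) (X(z, h) = 1/(22 + 2*(4 + z)) = 1/(22 + (8 + 2*z)) = 1/(30 + 2*z))
X(-13, m) - 3855 = 1/(2*(15 - 13)) - 3855 = (1/2)/2 - 3855 = (1/2)*(1/2) - 3855 = 1/4 - 3855 = -15419/4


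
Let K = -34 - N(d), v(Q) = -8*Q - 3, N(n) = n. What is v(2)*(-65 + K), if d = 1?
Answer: 1900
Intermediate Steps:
v(Q) = -3 - 8*Q
K = -35 (K = -34 - 1*1 = -34 - 1 = -35)
v(2)*(-65 + K) = (-3 - 8*2)*(-65 - 35) = (-3 - 16)*(-100) = -19*(-100) = 1900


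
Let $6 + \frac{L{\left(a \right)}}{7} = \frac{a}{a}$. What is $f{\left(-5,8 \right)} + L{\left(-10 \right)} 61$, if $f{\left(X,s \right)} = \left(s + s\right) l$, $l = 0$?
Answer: $-2135$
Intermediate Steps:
$f{\left(X,s \right)} = 0$ ($f{\left(X,s \right)} = \left(s + s\right) 0 = 2 s 0 = 0$)
$L{\left(a \right)} = -35$ ($L{\left(a \right)} = -42 + 7 \frac{a}{a} = -42 + 7 \cdot 1 = -42 + 7 = -35$)
$f{\left(-5,8 \right)} + L{\left(-10 \right)} 61 = 0 - 2135 = -2135$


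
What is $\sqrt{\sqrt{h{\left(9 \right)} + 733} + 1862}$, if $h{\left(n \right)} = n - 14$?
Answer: $\sqrt{1862 + 2 \sqrt{182}} \approx 43.462$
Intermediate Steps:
$h{\left(n \right)} = -14 + n$
$\sqrt{\sqrt{h{\left(9 \right)} + 733} + 1862} = \sqrt{\sqrt{\left(-14 + 9\right) + 733} + 1862} = \sqrt{\sqrt{-5 + 733} + 1862} = \sqrt{\sqrt{728} + 1862} = \sqrt{2 \sqrt{182} + 1862} = \sqrt{1862 + 2 \sqrt{182}}$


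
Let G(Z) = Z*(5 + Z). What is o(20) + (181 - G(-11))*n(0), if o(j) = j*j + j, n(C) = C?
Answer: 420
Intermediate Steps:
o(j) = j + j**2 (o(j) = j**2 + j = j + j**2)
o(20) + (181 - G(-11))*n(0) = 20*(1 + 20) + (181 - (-11)*(5 - 11))*0 = 20*21 + (181 - (-11)*(-6))*0 = 420 + (181 - 1*66)*0 = 420 + (181 - 66)*0 = 420 + 115*0 = 420 + 0 = 420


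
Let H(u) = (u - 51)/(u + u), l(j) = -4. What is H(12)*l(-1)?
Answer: 13/2 ≈ 6.5000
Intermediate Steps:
H(u) = (-51 + u)/(2*u) (H(u) = (-51 + u)/((2*u)) = (-51 + u)*(1/(2*u)) = (-51 + u)/(2*u))
H(12)*l(-1) = ((1/2)*(-51 + 12)/12)*(-4) = ((1/2)*(1/12)*(-39))*(-4) = -13/8*(-4) = 13/2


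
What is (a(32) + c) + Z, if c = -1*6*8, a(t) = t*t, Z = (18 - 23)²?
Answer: 1001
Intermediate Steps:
Z = 25 (Z = (-5)² = 25)
a(t) = t²
c = -48 (c = -6*8 = -1*48 = -48)
(a(32) + c) + Z = (32² - 48) + 25 = (1024 - 48) + 25 = 976 + 25 = 1001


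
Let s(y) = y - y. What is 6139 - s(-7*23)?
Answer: 6139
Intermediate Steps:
s(y) = 0
6139 - s(-7*23) = 6139 - 1*0 = 6139 + 0 = 6139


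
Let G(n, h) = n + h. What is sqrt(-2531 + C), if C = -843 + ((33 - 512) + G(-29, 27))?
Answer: I*sqrt(3855) ≈ 62.089*I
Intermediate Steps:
G(n, h) = h + n
C = -1324 (C = -843 + ((33 - 512) + (27 - 29)) = -843 + (-479 - 2) = -843 - 481 = -1324)
sqrt(-2531 + C) = sqrt(-2531 - 1324) = sqrt(-3855) = I*sqrt(3855)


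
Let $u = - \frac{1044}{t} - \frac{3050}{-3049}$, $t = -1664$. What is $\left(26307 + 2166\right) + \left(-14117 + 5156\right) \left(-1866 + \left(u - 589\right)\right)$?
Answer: $\frac{27921116969523}{1268384} \approx 2.2013 \cdot 10^{7}$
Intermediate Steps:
$u = \frac{2064589}{1268384}$ ($u = - \frac{1044}{-1664} - \frac{3050}{-3049} = \left(-1044\right) \left(- \frac{1}{1664}\right) - - \frac{3050}{3049} = \frac{261}{416} + \frac{3050}{3049} = \frac{2064589}{1268384} \approx 1.6277$)
$\left(26307 + 2166\right) + \left(-14117 + 5156\right) \left(-1866 + \left(u - 589\right)\right) = \left(26307 + 2166\right) + \left(-14117 + 5156\right) \left(-1866 + \left(\frac{2064589}{1268384} - 589\right)\right) = 28473 - 8961 \left(-1866 + \left(\frac{2064589}{1268384} - 589\right)\right) = 28473 - 8961 \left(-1866 - \frac{745013587}{1268384}\right) = 28473 - - \frac{27885002271891}{1268384} = 28473 + \frac{27885002271891}{1268384} = \frac{27921116969523}{1268384}$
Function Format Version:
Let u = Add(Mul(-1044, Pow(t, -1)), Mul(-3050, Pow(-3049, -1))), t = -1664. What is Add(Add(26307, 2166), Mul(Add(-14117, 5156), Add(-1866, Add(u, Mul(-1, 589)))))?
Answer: Rational(27921116969523, 1268384) ≈ 2.2013e+7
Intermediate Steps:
u = Rational(2064589, 1268384) (u = Add(Mul(-1044, Pow(-1664, -1)), Mul(-3050, Pow(-3049, -1))) = Add(Mul(-1044, Rational(-1, 1664)), Mul(-3050, Rational(-1, 3049))) = Add(Rational(261, 416), Rational(3050, 3049)) = Rational(2064589, 1268384) ≈ 1.6277)
Add(Add(26307, 2166), Mul(Add(-14117, 5156), Add(-1866, Add(u, Mul(-1, 589))))) = Add(Add(26307, 2166), Mul(Add(-14117, 5156), Add(-1866, Add(Rational(2064589, 1268384), Mul(-1, 589))))) = Add(28473, Mul(-8961, Add(-1866, Add(Rational(2064589, 1268384), -589)))) = Add(28473, Mul(-8961, Add(-1866, Rational(-745013587, 1268384)))) = Add(28473, Mul(-8961, Rational(-3111818131, 1268384))) = Add(28473, Rational(27885002271891, 1268384)) = Rational(27921116969523, 1268384)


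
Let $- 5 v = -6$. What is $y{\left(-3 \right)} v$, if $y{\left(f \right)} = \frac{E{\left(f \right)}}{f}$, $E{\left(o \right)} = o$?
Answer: $\frac{6}{5} \approx 1.2$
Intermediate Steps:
$v = \frac{6}{5}$ ($v = \left(- \frac{1}{5}\right) \left(-6\right) = \frac{6}{5} \approx 1.2$)
$y{\left(f \right)} = 1$ ($y{\left(f \right)} = \frac{f}{f} = 1$)
$y{\left(-3 \right)} v = 1 \cdot \frac{6}{5} = \frac{6}{5}$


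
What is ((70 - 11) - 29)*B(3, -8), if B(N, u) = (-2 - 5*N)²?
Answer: 8670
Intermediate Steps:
((70 - 11) - 29)*B(3, -8) = ((70 - 11) - 29)*(2 + 5*3)² = (59 - 29)*(2 + 15)² = 30*17² = 30*289 = 8670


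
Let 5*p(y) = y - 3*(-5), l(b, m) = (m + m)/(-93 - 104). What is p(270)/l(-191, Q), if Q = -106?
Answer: 11229/212 ≈ 52.967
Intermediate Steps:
l(b, m) = -2*m/197 (l(b, m) = (2*m)/(-197) = (2*m)*(-1/197) = -2*m/197)
p(y) = 3 + y/5 (p(y) = (y - 3*(-5))/5 = (y + 15)/5 = (15 + y)/5 = 3 + y/5)
p(270)/l(-191, Q) = (3 + (1/5)*270)/((-2/197*(-106))) = (3 + 54)/(212/197) = 57*(197/212) = 11229/212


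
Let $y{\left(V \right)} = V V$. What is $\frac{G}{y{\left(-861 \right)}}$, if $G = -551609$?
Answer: $- \frac{551609}{741321} \approx -0.74409$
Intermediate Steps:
$y{\left(V \right)} = V^{2}$
$\frac{G}{y{\left(-861 \right)}} = - \frac{551609}{\left(-861\right)^{2}} = - \frac{551609}{741321}$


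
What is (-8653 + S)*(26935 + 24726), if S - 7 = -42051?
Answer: -2619057717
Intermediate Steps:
S = -42044 (S = 7 - 42051 = -42044)
(-8653 + S)*(26935 + 24726) = (-8653 - 42044)*(26935 + 24726) = -50697*51661 = -2619057717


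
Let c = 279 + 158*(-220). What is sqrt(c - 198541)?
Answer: I*sqrt(233022) ≈ 482.72*I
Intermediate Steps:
c = -34481 (c = 279 - 34760 = -34481)
sqrt(c - 198541) = sqrt(-34481 - 198541) = sqrt(-233022) = I*sqrt(233022)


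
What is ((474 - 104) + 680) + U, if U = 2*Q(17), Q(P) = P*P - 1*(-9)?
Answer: 1646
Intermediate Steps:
Q(P) = 9 + P² (Q(P) = P² + 9 = 9 + P²)
U = 596 (U = 2*(9 + 17²) = 2*(9 + 289) = 2*298 = 596)
((474 - 104) + 680) + U = ((474 - 104) + 680) + 596 = (370 + 680) + 596 = 1050 + 596 = 1646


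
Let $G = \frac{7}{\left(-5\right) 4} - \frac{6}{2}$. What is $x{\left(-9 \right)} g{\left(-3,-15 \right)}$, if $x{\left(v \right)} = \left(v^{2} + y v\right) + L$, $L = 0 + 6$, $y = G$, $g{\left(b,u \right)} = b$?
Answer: $- \frac{7029}{20} \approx -351.45$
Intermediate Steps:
$G = - \frac{67}{20}$ ($G = \frac{7}{-20} - 3 = 7 \left(- \frac{1}{20}\right) - 3 = - \frac{7}{20} - 3 = - \frac{67}{20} \approx -3.35$)
$y = - \frac{67}{20} \approx -3.35$
$L = 6$
$x{\left(v \right)} = 6 + v^{2} - \frac{67 v}{20}$ ($x{\left(v \right)} = \left(v^{2} - \frac{67 v}{20}\right) + 6 = 6 + v^{2} - \frac{67 v}{20}$)
$x{\left(-9 \right)} g{\left(-3,-15 \right)} = \left(6 + \left(-9\right)^{2} - - \frac{603}{20}\right) \left(-3\right) = \left(6 + 81 + \frac{603}{20}\right) \left(-3\right) = \frac{2343}{20} \left(-3\right) = - \frac{7029}{20}$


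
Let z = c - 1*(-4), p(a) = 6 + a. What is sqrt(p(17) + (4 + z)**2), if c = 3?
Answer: 12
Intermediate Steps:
z = 7 (z = 3 - 1*(-4) = 3 + 4 = 7)
sqrt(p(17) + (4 + z)**2) = sqrt((6 + 17) + (4 + 7)**2) = sqrt(23 + 11**2) = sqrt(23 + 121) = sqrt(144) = 12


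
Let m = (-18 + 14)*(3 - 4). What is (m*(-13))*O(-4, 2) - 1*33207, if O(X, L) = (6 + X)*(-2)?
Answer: -32999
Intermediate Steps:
O(X, L) = -12 - 2*X
m = 4 (m = -4*(-1) = 4)
(m*(-13))*O(-4, 2) - 1*33207 = (4*(-13))*(-12 - 2*(-4)) - 1*33207 = -52*(-12 + 8) - 33207 = -52*(-4) - 33207 = 208 - 33207 = -32999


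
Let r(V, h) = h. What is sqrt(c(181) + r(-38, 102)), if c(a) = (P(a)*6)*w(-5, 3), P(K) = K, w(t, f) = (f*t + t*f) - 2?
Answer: 15*I*sqrt(154) ≈ 186.15*I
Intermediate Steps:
w(t, f) = -2 + 2*f*t (w(t, f) = (f*t + f*t) - 2 = 2*f*t - 2 = -2 + 2*f*t)
c(a) = -192*a (c(a) = (a*6)*(-2 + 2*3*(-5)) = (6*a)*(-2 - 30) = (6*a)*(-32) = -192*a)
sqrt(c(181) + r(-38, 102)) = sqrt(-192*181 + 102) = sqrt(-34752 + 102) = sqrt(-34650) = 15*I*sqrt(154)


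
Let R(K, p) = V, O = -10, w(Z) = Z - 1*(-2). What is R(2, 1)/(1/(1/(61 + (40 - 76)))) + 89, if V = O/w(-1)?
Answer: 443/5 ≈ 88.600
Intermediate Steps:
w(Z) = 2 + Z (w(Z) = Z + 2 = 2 + Z)
V = -10 (V = -10/(2 - 1) = -10/1 = -10*1 = -10)
R(K, p) = -10
R(2, 1)/(1/(1/(61 + (40 - 76)))) + 89 = -10/(61 + (40 - 76)) + 89 = -10/(61 - 36) + 89 = -10/25 + 89 = -10*1/25 + 89 = -⅖ + 89 = 443/5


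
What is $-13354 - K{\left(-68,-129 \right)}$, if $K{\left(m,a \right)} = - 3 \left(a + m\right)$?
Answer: $-13945$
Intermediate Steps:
$K{\left(m,a \right)} = - 3 a - 3 m$
$-13354 - K{\left(-68,-129 \right)} = -13354 - \left(\left(-3\right) \left(-129\right) - -204\right) = -13354 - \left(387 + 204\right) = -13354 - 591 = -13945$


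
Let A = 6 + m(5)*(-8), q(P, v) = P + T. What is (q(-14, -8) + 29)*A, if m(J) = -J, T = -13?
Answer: 92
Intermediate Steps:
q(P, v) = -13 + P (q(P, v) = P - 13 = -13 + P)
A = 46 (A = 6 - 1*5*(-8) = 6 - 5*(-8) = 6 + 40 = 46)
(q(-14, -8) + 29)*A = ((-13 - 14) + 29)*46 = (-27 + 29)*46 = 2*46 = 92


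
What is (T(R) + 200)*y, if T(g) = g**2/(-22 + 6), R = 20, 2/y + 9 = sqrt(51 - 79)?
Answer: -3150/109 - 700*I*sqrt(7)/109 ≈ -28.899 - 16.991*I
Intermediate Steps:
y = 2/(-9 + 2*I*sqrt(7)) (y = 2/(-9 + sqrt(51 - 79)) = 2/(-9 + sqrt(-28)) = 2/(-9 + 2*I*sqrt(7)) ≈ -0.16514 - 0.097092*I)
T(g) = -g**2/16 (T(g) = g**2/(-16) = -g**2/16)
(T(R) + 200)*y = (-1/16*20**2 + 200)*(-18/109 - 4*I*sqrt(7)/109) = (-1/16*400 + 200)*(-18/109 - 4*I*sqrt(7)/109) = (-25 + 200)*(-18/109 - 4*I*sqrt(7)/109) = 175*(-18/109 - 4*I*sqrt(7)/109) = -3150/109 - 700*I*sqrt(7)/109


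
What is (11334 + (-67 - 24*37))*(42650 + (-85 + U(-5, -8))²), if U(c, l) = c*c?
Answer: 480028750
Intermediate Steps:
U(c, l) = c²
(11334 + (-67 - 24*37))*(42650 + (-85 + U(-5, -8))²) = (11334 + (-67 - 24*37))*(42650 + (-85 + (-5)²)²) = (11334 + (-67 - 888))*(42650 + (-85 + 25)²) = (11334 - 955)*(42650 + (-60)²) = 10379*(42650 + 3600) = 10379*46250 = 480028750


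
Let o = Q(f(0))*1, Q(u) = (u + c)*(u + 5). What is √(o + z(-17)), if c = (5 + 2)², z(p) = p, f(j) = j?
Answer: 2*√57 ≈ 15.100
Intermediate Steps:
c = 49 (c = 7² = 49)
Q(u) = (5 + u)*(49 + u) (Q(u) = (u + 49)*(u + 5) = (49 + u)*(5 + u) = (5 + u)*(49 + u))
o = 245 (o = (245 + 0² + 54*0)*1 = (245 + 0 + 0)*1 = 245*1 = 245)
√(o + z(-17)) = √(245 - 17) = √228 = 2*√57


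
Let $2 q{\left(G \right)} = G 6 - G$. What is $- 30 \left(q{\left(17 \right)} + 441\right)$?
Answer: $-14505$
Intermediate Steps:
$q{\left(G \right)} = \frac{5 G}{2}$ ($q{\left(G \right)} = \frac{G 6 - G}{2} = \frac{6 G - G}{2} = \frac{5 G}{2}$)
$- 30 \left(q{\left(17 \right)} + 441\right) = - 30 \left(\frac{5}{2} \cdot 17 + 441\right) = - 30 \left(\frac{85}{2} + 441\right) = \left(-30\right) \frac{967}{2} = -14505$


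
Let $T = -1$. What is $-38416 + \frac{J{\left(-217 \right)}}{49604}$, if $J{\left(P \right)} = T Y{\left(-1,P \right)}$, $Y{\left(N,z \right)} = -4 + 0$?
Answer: $- \frac{476396815}{12401} \approx -38416.0$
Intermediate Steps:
$Y{\left(N,z \right)} = -4$
$J{\left(P \right)} = 4$ ($J{\left(P \right)} = \left(-1\right) \left(-4\right) = 4$)
$-38416 + \frac{J{\left(-217 \right)}}{49604} = -38416 + \frac{4}{49604} = -38416 + 4 \cdot \frac{1}{49604} = -38416 + \frac{1}{12401} = - \frac{476396815}{12401}$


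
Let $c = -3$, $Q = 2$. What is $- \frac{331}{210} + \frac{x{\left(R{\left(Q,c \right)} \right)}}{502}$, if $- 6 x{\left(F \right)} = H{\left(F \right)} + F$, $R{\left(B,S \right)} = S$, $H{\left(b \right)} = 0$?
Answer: $- \frac{166057}{105420} \approx -1.5752$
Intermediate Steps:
$x{\left(F \right)} = - \frac{F}{6}$ ($x{\left(F \right)} = - \frac{0 + F}{6} = - \frac{F}{6}$)
$- \frac{331}{210} + \frac{x{\left(R{\left(Q,c \right)} \right)}}{502} = - \frac{331}{210} + \frac{\left(- \frac{1}{6}\right) \left(-3\right)}{502} = \left(-331\right) \frac{1}{210} + \frac{1}{2} \cdot \frac{1}{502} = - \frac{331}{210} + \frac{1}{1004} = - \frac{166057}{105420}$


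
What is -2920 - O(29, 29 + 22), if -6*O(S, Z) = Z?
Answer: -5823/2 ≈ -2911.5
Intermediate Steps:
O(S, Z) = -Z/6
-2920 - O(29, 29 + 22) = -2920 - (-1)*(29 + 22)/6 = -2920 - (-1)*51/6 = -2920 - 1*(-17/2) = -2920 + 17/2 = -5823/2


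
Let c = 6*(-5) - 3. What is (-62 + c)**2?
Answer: 9025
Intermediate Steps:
c = -33 (c = -30 - 3 = -33)
(-62 + c)**2 = (-62 - 33)**2 = (-95)**2 = 9025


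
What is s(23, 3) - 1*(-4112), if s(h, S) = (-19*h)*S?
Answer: 2801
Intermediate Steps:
s(h, S) = -19*S*h
s(23, 3) - 1*(-4112) = -19*3*23 - 1*(-4112) = -1311 + 4112 = 2801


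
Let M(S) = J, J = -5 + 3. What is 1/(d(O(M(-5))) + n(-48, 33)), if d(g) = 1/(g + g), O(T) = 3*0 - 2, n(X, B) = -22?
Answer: -4/89 ≈ -0.044944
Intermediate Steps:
J = -2
M(S) = -2
O(T) = -2 (O(T) = 0 - 2 = -2)
d(g) = 1/(2*g)
1/(d(O(M(-5))) + n(-48, 33)) = 1/((½)/(-2) - 22) = 1/((½)*(-½) - 22) = 1/(-¼ - 22) = 1/(-89/4) = -4/89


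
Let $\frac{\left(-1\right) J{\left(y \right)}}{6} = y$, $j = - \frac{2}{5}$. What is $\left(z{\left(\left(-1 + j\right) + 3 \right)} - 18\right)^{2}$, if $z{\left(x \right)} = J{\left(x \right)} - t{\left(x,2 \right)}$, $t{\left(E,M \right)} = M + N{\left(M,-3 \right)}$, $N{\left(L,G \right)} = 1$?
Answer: $\frac{23409}{25} \approx 936.36$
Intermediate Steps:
$j = - \frac{2}{5}$ ($j = \left(-2\right) \frac{1}{5} = - \frac{2}{5} \approx -0.4$)
$J{\left(y \right)} = - 6 y$
$t{\left(E,M \right)} = 1 + M$ ($t{\left(E,M \right)} = M + 1 = 1 + M$)
$z{\left(x \right)} = -3 - 6 x$ ($z{\left(x \right)} = - 6 x - \left(1 + 2\right) = - 6 x - 3 = -3 - 6 x$)
$\left(z{\left(\left(-1 + j\right) + 3 \right)} - 18\right)^{2} = \left(\left(-3 - 6 \left(\left(-1 - \frac{2}{5}\right) + 3\right)\right) - 18\right)^{2} = \left(\left(-3 - 6 \left(- \frac{7}{5} + 3\right)\right) - 18\right)^{2} = \left(\left(-3 - \frac{48}{5}\right) - 18\right)^{2} = \left(- \frac{63}{5} - 18\right)^{2} = \left(- \frac{153}{5}\right)^{2} = \frac{23409}{25}$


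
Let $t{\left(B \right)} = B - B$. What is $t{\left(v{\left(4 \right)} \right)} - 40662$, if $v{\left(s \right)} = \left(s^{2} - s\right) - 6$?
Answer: $-40662$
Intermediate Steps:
$v{\left(s \right)} = -6 + s^{2} - s$
$t{\left(B \right)} = 0$
$t{\left(v{\left(4 \right)} \right)} - 40662 = 0 - 40662 = -40662$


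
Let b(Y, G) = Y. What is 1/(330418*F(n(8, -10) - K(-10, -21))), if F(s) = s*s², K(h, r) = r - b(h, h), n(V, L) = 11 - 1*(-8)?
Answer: 1/8921286000 ≈ 1.1209e-10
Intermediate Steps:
n(V, L) = 19 (n(V, L) = 11 + 8 = 19)
K(h, r) = r - h
F(s) = s³
1/(330418*F(n(8, -10) - K(-10, -21))) = 1/(330418*((19 - (-21 - 1*(-10)))³)) = 1/(330418*((19 - (-21 + 10))³)) = 1/(330418*((19 - 1*(-11))³)) = 1/(330418*((19 + 11)³)) = 1/(330418*(30³)) = (1/330418)/27000 = (1/330418)*(1/27000) = 1/8921286000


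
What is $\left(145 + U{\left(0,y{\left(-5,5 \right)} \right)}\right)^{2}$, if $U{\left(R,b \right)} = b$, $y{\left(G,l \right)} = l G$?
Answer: $14400$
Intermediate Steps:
$y{\left(G,l \right)} = G l$
$\left(145 + U{\left(0,y{\left(-5,5 \right)} \right)}\right)^{2} = \left(145 - 25\right)^{2} = 120^{2} = 14400$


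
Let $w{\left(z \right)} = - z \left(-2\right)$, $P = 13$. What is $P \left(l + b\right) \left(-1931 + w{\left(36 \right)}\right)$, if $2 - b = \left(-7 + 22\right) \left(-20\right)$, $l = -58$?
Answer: $-5896748$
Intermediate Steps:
$w{\left(z \right)} = 2 z$
$b = 302$ ($b = 2 - \left(-7 + 22\right) \left(-20\right) = 2 - 15 \left(-20\right) = 2 - -300 = 2 + 300 = 302$)
$P \left(l + b\right) \left(-1931 + w{\left(36 \right)}\right) = 13 \left(-58 + 302\right) \left(-1931 + 2 \cdot 36\right) = 13 \cdot 244 \left(-1931 + 72\right) = 13 \cdot 244 \left(-1859\right) = 13 \left(-453596\right) = -5896748$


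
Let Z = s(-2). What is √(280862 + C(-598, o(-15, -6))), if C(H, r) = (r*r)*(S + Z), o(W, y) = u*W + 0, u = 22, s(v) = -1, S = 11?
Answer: √1369862 ≈ 1170.4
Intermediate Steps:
Z = -1
o(W, y) = 22*W (o(W, y) = 22*W + 0 = 22*W)
C(H, r) = 10*r² (C(H, r) = (r*r)*(11 - 1) = r²*10 = 10*r²)
√(280862 + C(-598, o(-15, -6))) = √(280862 + 10*(22*(-15))²) = √(280862 + 10*(-330)²) = √(280862 + 10*108900) = √(280862 + 1089000) = √1369862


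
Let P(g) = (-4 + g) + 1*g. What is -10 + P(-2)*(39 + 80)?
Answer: -962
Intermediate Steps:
P(g) = -4 + 2*g (P(g) = (-4 + g) + g = -4 + 2*g)
-10 + P(-2)*(39 + 80) = -10 + (-4 + 2*(-2))*(39 + 80) = -10 + (-4 - 4)*119 = -10 - 8*119 = -10 - 952 = -962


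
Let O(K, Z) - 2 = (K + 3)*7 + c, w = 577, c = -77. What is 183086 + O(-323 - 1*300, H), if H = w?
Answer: 178671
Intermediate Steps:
H = 577
O(K, Z) = -54 + 7*K (O(K, Z) = 2 + ((K + 3)*7 - 77) = 2 + ((3 + K)*7 - 77) = 2 + ((21 + 7*K) - 77) = 2 + (-56 + 7*K) = -54 + 7*K)
183086 + O(-323 - 1*300, H) = 183086 + (-54 + 7*(-323 - 1*300)) = 183086 + (-54 + 7*(-323 - 300)) = 183086 + (-54 + 7*(-623)) = 183086 + (-54 - 4361) = 183086 - 4415 = 178671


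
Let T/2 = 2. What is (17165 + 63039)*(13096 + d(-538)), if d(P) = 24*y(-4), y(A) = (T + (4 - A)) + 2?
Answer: 1077300128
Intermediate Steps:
T = 4 (T = 2*2 = 4)
y(A) = 10 - A (y(A) = (4 + (4 - A)) + 2 = (8 - A) + 2 = 10 - A)
d(P) = 336 (d(P) = 24*(10 - 1*(-4)) = 24*(10 + 4) = 24*14 = 336)
(17165 + 63039)*(13096 + d(-538)) = (17165 + 63039)*(13096 + 336) = 80204*13432 = 1077300128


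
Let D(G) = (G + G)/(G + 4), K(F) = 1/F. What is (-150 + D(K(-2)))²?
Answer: 1106704/49 ≈ 22586.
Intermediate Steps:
D(G) = 2*G/(4 + G) (D(G) = (2*G)/(4 + G) = 2*G/(4 + G))
(-150 + D(K(-2)))² = (-150 + 2/(-2*(4 + 1/(-2))))² = (-150 + 2*(-½)/(4 - ½))² = (-150 + 2*(-½)/(7/2))² = (-150 + 2*(-½)*(2/7))² = (-150 - 2/7)² = (-1052/7)² = 1106704/49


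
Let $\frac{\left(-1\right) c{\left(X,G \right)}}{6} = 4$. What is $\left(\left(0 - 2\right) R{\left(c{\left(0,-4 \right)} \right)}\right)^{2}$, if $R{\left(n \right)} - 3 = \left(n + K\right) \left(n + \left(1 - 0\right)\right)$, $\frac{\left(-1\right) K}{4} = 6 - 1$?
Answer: $4120900$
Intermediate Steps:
$c{\left(X,G \right)} = -24$ ($c{\left(X,G \right)} = \left(-6\right) 4 = -24$)
$K = -20$ ($K = - 4 \left(6 - 1\right) = \left(-4\right) 5 = -20$)
$R{\left(n \right)} = 3 + \left(1 + n\right) \left(-20 + n\right)$ ($R{\left(n \right)} = 3 + \left(n - 20\right) \left(n + \left(1 - 0\right)\right) = 3 + \left(-20 + n\right) \left(n + \left(1 + 0\right)\right) = 3 + \left(-20 + n\right) \left(n + 1\right) = 3 + \left(-20 + n\right) \left(1 + n\right) = 3 + \left(1 + n\right) \left(-20 + n\right)$)
$\left(\left(0 - 2\right) R{\left(c{\left(0,-4 \right)} \right)}\right)^{2} = \left(\left(0 - 2\right) \left(-17 + \left(-24\right)^{2} - -456\right)\right)^{2} = \left(- 2 \left(-17 + 576 + 456\right)\right)^{2} = \left(\left(-2\right) 1015\right)^{2} = \left(-2030\right)^{2} = 4120900$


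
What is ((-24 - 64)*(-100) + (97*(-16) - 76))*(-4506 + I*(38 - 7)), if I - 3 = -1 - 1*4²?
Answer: -35429680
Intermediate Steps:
I = -14 (I = 3 + (-1 - 1*4²) = 3 + (-1 - 1*16) = 3 + (-1 - 16) = 3 - 17 = -14)
((-24 - 64)*(-100) + (97*(-16) - 76))*(-4506 + I*(38 - 7)) = ((-24 - 64)*(-100) + (97*(-16) - 76))*(-4506 - 14*(38 - 7)) = (-88*(-100) + (-1552 - 76))*(-4506 - 14*31) = (8800 - 1628)*(-4506 - 434) = 7172*(-4940) = -35429680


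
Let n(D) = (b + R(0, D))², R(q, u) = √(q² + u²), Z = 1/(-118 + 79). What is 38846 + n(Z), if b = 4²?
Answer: 59475391/1521 ≈ 39103.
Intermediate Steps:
Z = -1/39 (Z = 1/(-39) = -1/39 ≈ -0.025641)
b = 16
n(D) = (16 + √(D²))² (n(D) = (16 + √(0² + D²))² = (16 + √(0 + D²))² = (16 + √(D²))²)
38846 + n(Z) = 38846 + (16 + √((-1/39)²))² = 38846 + (16 + √(1/1521))² = 38846 + (16 + 1/39)² = 38846 + (625/39)² = 38846 + 390625/1521 = 59475391/1521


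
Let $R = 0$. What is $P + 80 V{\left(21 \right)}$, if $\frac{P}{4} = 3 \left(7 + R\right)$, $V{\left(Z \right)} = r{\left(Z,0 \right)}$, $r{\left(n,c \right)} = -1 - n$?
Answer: $-1676$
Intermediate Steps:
$V{\left(Z \right)} = -1 - Z$
$P = 84$ ($P = 4 \cdot 3 \left(7 + 0\right) = 4 \cdot 3 \cdot 7 = 4 \cdot 21 = 84$)
$P + 80 V{\left(21 \right)} = 84 + 80 \left(-1 - 21\right) = 84 + 80 \left(-22\right) = 84 - 1760 = -1676$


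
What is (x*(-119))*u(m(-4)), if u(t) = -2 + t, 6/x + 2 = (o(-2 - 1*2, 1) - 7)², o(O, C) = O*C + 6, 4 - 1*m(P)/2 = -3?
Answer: -8568/23 ≈ -372.52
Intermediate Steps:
m(P) = 14 (m(P) = 8 - 2*(-3) = 8 + 6 = 14)
o(O, C) = 6 + C*O (o(O, C) = C*O + 6 = 6 + C*O)
x = 6/23 (x = 6/(-2 + ((6 + 1*(-2 - 1*2)) - 7)²) = 6/(-2 + ((6 + 1*(-2 - 2)) - 7)²) = 6/(-2 + ((6 + 1*(-4)) - 7)²) = 6/(-2 + ((6 - 4) - 7)²) = 6/(-2 + (2 - 7)²) = 6/(-2 + (-5)²) = 6/(-2 + 25) = 6/23 ≈ 0.26087)
(x*(-119))*u(m(-4)) = ((6/23)*(-119))*(-2 + 14) = -714/23*12 = -8568/23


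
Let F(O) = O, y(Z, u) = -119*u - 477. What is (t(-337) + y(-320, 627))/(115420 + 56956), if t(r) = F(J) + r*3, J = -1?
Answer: -38051/86188 ≈ -0.44149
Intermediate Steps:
y(Z, u) = -477 - 119*u
t(r) = -1 + 3*r (t(r) = -1 + r*3 = -1 + 3*r)
(t(-337) + y(-320, 627))/(115420 + 56956) = ((-1 + 3*(-337)) + (-477 - 119*627))/(115420 + 56956) = ((-1 - 1011) + (-477 - 74613))/172376 = (-1012 - 75090)*(1/172376) = -76102*1/172376 = -38051/86188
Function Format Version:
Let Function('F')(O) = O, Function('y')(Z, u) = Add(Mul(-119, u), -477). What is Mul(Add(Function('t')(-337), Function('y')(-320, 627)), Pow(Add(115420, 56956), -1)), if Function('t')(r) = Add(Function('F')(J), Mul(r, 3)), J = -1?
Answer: Rational(-38051, 86188) ≈ -0.44149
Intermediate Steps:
Function('y')(Z, u) = Add(-477, Mul(-119, u))
Function('t')(r) = Add(-1, Mul(3, r)) (Function('t')(r) = Add(-1, Mul(r, 3)) = Add(-1, Mul(3, r)))
Mul(Add(Function('t')(-337), Function('y')(-320, 627)), Pow(Add(115420, 56956), -1)) = Mul(Add(Add(-1, Mul(3, -337)), Add(-477, Mul(-119, 627))), Pow(Add(115420, 56956), -1)) = Mul(Add(Add(-1, -1011), Add(-477, -74613)), Pow(172376, -1)) = Mul(Add(-1012, -75090), Rational(1, 172376)) = Mul(-76102, Rational(1, 172376)) = Rational(-38051, 86188)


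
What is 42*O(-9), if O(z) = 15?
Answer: 630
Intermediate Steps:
42*O(-9) = 42*15 = 630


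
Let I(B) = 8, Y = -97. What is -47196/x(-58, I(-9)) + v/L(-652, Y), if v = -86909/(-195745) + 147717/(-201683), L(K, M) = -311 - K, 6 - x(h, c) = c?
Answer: 317679748686464212/13462147642735 ≈ 23598.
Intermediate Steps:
x(h, c) = 6 - c
v = -11386796318/39478438835 (v = -86909*(-1/195745) + 147717*(-1/201683) = 86909/195745 - 147717/201683 = -11386796318/39478438835 ≈ -0.28843)
-47196/x(-58, I(-9)) + v/L(-652, Y) = -47196/(6 - 1*8) - 11386796318/(39478438835*(-311 - 1*(-652))) = -47196/(6 - 8) - 11386796318/(39478438835*(-311 + 652)) = -47196/(-2) - 11386796318/39478438835/341 = -47196*(-1/2) - 11386796318/39478438835*1/341 = 23598 - 11386796318/13462147642735 = 317679748686464212/13462147642735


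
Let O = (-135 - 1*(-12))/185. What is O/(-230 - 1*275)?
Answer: 123/93425 ≈ 0.0013166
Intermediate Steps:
O = -123/185 (O = (-135 + 12)*(1/185) = -123*1/185 = -123/185 ≈ -0.66486)
O/(-230 - 1*275) = -123/(185*(-230 - 1*275)) = -123/(185*(-230 - 275)) = -123/185/(-505) = -123/185*(-1/505) = 123/93425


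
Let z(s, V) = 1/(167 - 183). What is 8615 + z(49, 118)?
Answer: 137839/16 ≈ 8614.9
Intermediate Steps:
z(s, V) = -1/16 (z(s, V) = 1/(-16) = -1/16)
8615 + z(49, 118) = 8615 - 1/16 = 137839/16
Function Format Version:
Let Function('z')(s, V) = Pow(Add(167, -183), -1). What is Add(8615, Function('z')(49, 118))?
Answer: Rational(137839, 16) ≈ 8614.9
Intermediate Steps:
Function('z')(s, V) = Rational(-1, 16) (Function('z')(s, V) = Pow(-16, -1) = Rational(-1, 16))
Add(8615, Function('z')(49, 118)) = Add(8615, Rational(-1, 16)) = Rational(137839, 16)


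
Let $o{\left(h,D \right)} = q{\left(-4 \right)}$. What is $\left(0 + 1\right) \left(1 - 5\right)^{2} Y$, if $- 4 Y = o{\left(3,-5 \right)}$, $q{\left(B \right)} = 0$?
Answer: $0$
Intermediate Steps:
$o{\left(h,D \right)} = 0$
$Y = 0$ ($Y = \left(- \frac{1}{4}\right) 0 = 0$)
$\left(0 + 1\right) \left(1 - 5\right)^{2} Y = \left(0 + 1\right) \left(1 - 5\right)^{2} \cdot 0 = 1 \left(-4\right)^{2} \cdot 0 = 1 \cdot 16 \cdot 0 = 16 \cdot 0 = 0$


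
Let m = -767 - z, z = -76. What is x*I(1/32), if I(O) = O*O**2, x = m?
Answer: -691/32768 ≈ -0.021088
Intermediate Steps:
m = -691 (m = -767 - 1*(-76) = -767 + 76 = -691)
x = -691
I(O) = O**3
x*I(1/32) = -691*(1/32)**3 = -691*1/32768 = -691/32768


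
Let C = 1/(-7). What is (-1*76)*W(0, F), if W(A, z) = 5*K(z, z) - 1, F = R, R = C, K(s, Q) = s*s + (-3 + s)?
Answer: 61864/49 ≈ 1262.5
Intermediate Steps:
K(s, Q) = -3 + s + s² (K(s, Q) = s² + (-3 + s) = -3 + s + s²)
C = -⅐ ≈ -0.14286
R = -⅐ ≈ -0.14286
F = -⅐ ≈ -0.14286
W(A, z) = -16 + 5*z + 5*z² (W(A, z) = 5*(-3 + z + z²) - 1 = (-15 + 5*z + 5*z²) - 1 = -16 + 5*z + 5*z²)
(-1*76)*W(0, F) = (-1*76)*(-16 + 5*(-⅐) + 5*(-⅐)²) = -76*(-16 - 5/7 + 5*(1/49)) = -76*(-16 - 5/7 + 5/49) = -76*(-814/49) = 61864/49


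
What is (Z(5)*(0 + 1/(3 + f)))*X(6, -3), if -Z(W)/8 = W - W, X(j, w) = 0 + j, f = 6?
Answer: 0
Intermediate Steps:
X(j, w) = j
Z(W) = 0 (Z(W) = -8*(W - W) = -8*0 = 0)
(Z(5)*(0 + 1/(3 + f)))*X(6, -3) = (0*(0 + 1/(3 + 6)))*6 = (0*(0 + 1/9))*6 = (0*(0 + ⅑))*6 = (0*(⅑))*6 = 0*6 = 0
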